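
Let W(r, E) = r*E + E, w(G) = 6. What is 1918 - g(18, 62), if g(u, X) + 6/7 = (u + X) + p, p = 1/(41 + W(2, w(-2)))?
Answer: 759441/413 ≈ 1838.8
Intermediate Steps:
W(r, E) = E + E*r (W(r, E) = E*r + E = E + E*r)
p = 1/59 (p = 1/(41 + 6*(1 + 2)) = 1/(41 + 6*3) = 1/(41 + 18) = 1/59 ≈ 0.016949)
g(u, X) = -347/413 + X + u (g(u, X) = -6/7 + ((u + X) + 1/59) = -6/7 + ((X + u) + 1/59) = -6/7 + (1/59 + X + u) = -347/413 + X + u)
1918 - g(18, 62) = 1918 - (-347/413 + 62 + 18) = 1918 - 1*32693/413 = 1918 - 32693/413 = 759441/413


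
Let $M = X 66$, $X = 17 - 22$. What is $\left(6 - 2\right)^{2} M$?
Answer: $-5280$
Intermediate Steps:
$X = -5$
$M = -330$ ($M = \left(-5\right) 66 = -330$)
$\left(6 - 2\right)^{2} M = \left(6 - 2\right)^{2} \left(-330\right) = 4^{2} \left(-330\right) = 16 \left(-330\right) = -5280$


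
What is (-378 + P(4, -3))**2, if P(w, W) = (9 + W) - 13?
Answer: 148225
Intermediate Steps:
P(w, W) = -4 + W
(-378 + P(4, -3))**2 = (-378 + (-4 - 3))**2 = (-378 - 7)**2 = (-385)**2 = 148225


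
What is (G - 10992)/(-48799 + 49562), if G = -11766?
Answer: -22758/763 ≈ -29.827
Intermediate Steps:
(G - 10992)/(-48799 + 49562) = (-11766 - 10992)/(-48799 + 49562) = -22758/763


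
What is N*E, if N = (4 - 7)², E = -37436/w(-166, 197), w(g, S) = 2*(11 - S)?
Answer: 28077/31 ≈ 905.71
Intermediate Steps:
w(g, S) = 22 - 2*S
E = 9359/93 (E = -37436/(22 - 2*197) = -37436/(22 - 394) = -37436/(-372) = -37436*(-1/372) = 9359/93 ≈ 100.63)
N = 9 (N = (-3)² = 9)
N*E = 9*(9359/93) = 28077/31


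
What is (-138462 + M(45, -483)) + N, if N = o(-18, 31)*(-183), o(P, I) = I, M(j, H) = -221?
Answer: -144356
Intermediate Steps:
N = -5673 (N = 31*(-183) = -5673)
(-138462 + M(45, -483)) + N = (-138462 - 221) - 5673 = -138683 - 5673 = -144356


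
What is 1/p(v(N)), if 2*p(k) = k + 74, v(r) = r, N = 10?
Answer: 1/42 ≈ 0.023810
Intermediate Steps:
p(k) = 37 + k/2 (p(k) = (k + 74)/2 = (74 + k)/2 = 37 + k/2)
1/p(v(N)) = 1/(37 + (½)*10) = 1/(37 + 5) = 1/42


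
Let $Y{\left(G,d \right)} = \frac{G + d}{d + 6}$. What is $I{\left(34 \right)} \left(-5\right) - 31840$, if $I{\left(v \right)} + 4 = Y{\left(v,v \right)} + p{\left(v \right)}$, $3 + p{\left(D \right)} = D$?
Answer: $- \frac{63967}{2} \approx -31984.0$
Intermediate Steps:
$Y{\left(G,d \right)} = \frac{G + d}{6 + d}$
$p{\left(D \right)} = -3 + D$
$I{\left(v \right)} = -7 + v + \frac{2 v}{6 + v}$ ($I{\left(v \right)} = -4 + \left(\frac{v + v}{6 + v} + \left(-3 + v\right)\right) = -4 + \left(\frac{2 v}{6 + v} + \left(-3 + v\right)\right) = -4 + \left(-3 + v + \frac{2 v}{6 + v}\right) = -7 + v + \frac{2 v}{6 + v}$)
$I{\left(34 \right)} \left(-5\right) - 31840 = \frac{-42 + 34 + 34^{2}}{6 + 34} \left(-5\right) - 31840 = \frac{-42 + 34 + 1156}{40} \left(-5\right) - 31840 = \frac{1}{40} \cdot 1148 \left(-5\right) - 31840 = \frac{287}{10} \left(-5\right) - 31840 = - \frac{287}{2} - 31840 = - \frac{63967}{2}$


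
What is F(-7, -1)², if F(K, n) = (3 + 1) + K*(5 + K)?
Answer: 324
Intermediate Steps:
F(K, n) = 4 + K*(5 + K)
F(-7, -1)² = (4 + (-7)² + 5*(-7))² = (4 + 49 - 35)² = 18² = 324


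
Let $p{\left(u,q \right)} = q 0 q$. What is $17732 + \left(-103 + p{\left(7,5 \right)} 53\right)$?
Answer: $17629$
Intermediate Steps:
$p{\left(u,q \right)} = 0$ ($p{\left(u,q \right)} = 0 q = 0$)
$17732 + \left(-103 + p{\left(7,5 \right)} 53\right) = 17732 + \left(-103 + 0 \cdot 53\right) = 17732 + \left(-103 + 0\right) = 17732 - 103 = 17629$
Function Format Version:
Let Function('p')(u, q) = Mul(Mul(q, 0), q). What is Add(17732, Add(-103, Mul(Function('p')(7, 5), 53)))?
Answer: 17629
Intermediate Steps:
Function('p')(u, q) = 0 (Function('p')(u, q) = Mul(0, q) = 0)
Add(17732, Add(-103, Mul(Function('p')(7, 5), 53))) = Add(17732, Add(-103, Mul(0, 53))) = Add(17732, Add(-103, 0)) = Add(17732, -103) = 17629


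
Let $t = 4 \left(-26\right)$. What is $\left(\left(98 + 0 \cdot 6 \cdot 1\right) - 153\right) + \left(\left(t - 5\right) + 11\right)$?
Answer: $-153$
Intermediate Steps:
$t = -104$
$\left(\left(98 + 0 \cdot 6 \cdot 1\right) - 153\right) + \left(\left(t - 5\right) + 11\right) = \left(\left(98 + 0 \cdot 6 \cdot 1\right) - 153\right) + \left(\left(-104 - 5\right) + 11\right) = \left(\left(98 + 0 \cdot 1\right) - 153\right) + \left(-109 + 11\right) = \left(\left(98 + 0\right) - 153\right) - 98 = \left(98 - 153\right) - 98 = -55 - 98 = -153$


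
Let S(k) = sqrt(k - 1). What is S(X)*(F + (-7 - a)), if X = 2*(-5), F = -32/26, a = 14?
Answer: -289*I*sqrt(11)/13 ≈ -73.731*I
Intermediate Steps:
F = -16/13 (F = -32*1/26 = -16/13 ≈ -1.2308)
X = -10
S(k) = sqrt(-1 + k)
S(X)*(F + (-7 - a)) = sqrt(-1 - 10)*(-16/13 + (-7 - 1*14)) = sqrt(-11)*(-16/13 + (-7 - 14)) = (I*sqrt(11))*(-16/13 - 21) = (I*sqrt(11))*(-289/13) = -289*I*sqrt(11)/13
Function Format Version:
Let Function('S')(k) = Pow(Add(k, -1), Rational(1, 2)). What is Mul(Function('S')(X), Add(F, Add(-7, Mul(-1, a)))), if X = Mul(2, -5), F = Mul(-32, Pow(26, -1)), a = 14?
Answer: Mul(Rational(-289, 13), I, Pow(11, Rational(1, 2))) ≈ Mul(-73.731, I)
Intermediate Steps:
F = Rational(-16, 13) (F = Mul(-32, Rational(1, 26)) = Rational(-16, 13) ≈ -1.2308)
X = -10
Function('S')(k) = Pow(Add(-1, k), Rational(1, 2))
Mul(Function('S')(X), Add(F, Add(-7, Mul(-1, a)))) = Mul(Pow(Add(-1, -10), Rational(1, 2)), Add(Rational(-16, 13), Add(-7, Mul(-1, 14)))) = Mul(Pow(-11, Rational(1, 2)), Add(Rational(-16, 13), Add(-7, -14))) = Mul(Mul(I, Pow(11, Rational(1, 2))), Add(Rational(-16, 13), -21)) = Mul(Mul(I, Pow(11, Rational(1, 2))), Rational(-289, 13)) = Mul(Rational(-289, 13), I, Pow(11, Rational(1, 2)))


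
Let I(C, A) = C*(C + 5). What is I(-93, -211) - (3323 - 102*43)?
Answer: 9247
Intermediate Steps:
I(C, A) = C*(5 + C)
I(-93, -211) - (3323 - 102*43) = -93*(5 - 93) - (3323 - 102*43) = -93*(-88) - (3323 - 1*4386) = 8184 - (3323 - 4386) = 8184 - 1*(-1063) = 8184 + 1063 = 9247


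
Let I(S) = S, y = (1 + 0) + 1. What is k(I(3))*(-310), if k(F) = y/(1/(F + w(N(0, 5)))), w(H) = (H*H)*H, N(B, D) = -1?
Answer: -1240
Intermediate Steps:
w(H) = H³ (w(H) = H²*H = H³)
y = 2 (y = 1 + 1 = 2)
k(F) = -2 + 2*F (k(F) = 2/(1/(F + (-1)³)) = 2/(1/(F - 1)) = 2/(1/(-1 + F)) = 2*(-1 + F) = -2 + 2*F)
k(I(3))*(-310) = (-2 + 2*3)*(-310) = (-2 + 6)*(-310) = 4*(-310) = -1240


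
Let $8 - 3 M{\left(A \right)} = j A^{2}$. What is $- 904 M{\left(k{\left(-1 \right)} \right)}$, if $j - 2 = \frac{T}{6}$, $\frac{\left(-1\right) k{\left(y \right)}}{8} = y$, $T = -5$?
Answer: $\frac{180800}{9} \approx 20089.0$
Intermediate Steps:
$k{\left(y \right)} = - 8 y$
$j = \frac{7}{6}$ ($j = 2 - \frac{5}{6} = \frac{7}{6} \approx 1.1667$)
$M{\left(A \right)} = \frac{8}{3} - \frac{7 A^{2}}{18}$ ($M{\left(A \right)} = \frac{8}{3} - \frac{\frac{7}{6} A^{2}}{3} = \frac{8}{3} - \frac{7 A^{2}}{18}$)
$- 904 M{\left(k{\left(-1 \right)} \right)} = - 904 \left(\frac{8}{3} - \frac{7 \left(\left(-8\right) \left(-1\right)\right)^{2}}{18}\right) = - 904 \left(\frac{8}{3} - \frac{7 \cdot 8^{2}}{18}\right) = - 904 \left(\frac{8}{3} - \frac{224}{9}\right) = \left(-904\right) \left(- \frac{200}{9}\right) = \frac{180800}{9}$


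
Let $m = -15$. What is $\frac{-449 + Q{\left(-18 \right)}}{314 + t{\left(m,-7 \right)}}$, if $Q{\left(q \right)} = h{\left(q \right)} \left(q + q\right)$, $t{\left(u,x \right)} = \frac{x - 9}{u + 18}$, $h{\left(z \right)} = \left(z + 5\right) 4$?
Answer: $\frac{4269}{926} \approx 4.6102$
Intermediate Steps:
$h{\left(z \right)} = 20 + 4 z$ ($h{\left(z \right)} = \left(5 + z\right) 4 = 20 + 4 z$)
$t{\left(u,x \right)} = \frac{-9 + x}{18 + u}$
$Q{\left(q \right)} = 2 q \left(20 + 4 q\right)$ ($Q{\left(q \right)} = \left(20 + 4 q\right) \left(q + q\right) = \left(20 + 4 q\right) 2 q = 2 q \left(20 + 4 q\right)$)
$\frac{-449 + Q{\left(-18 \right)}}{314 + t{\left(m,-7 \right)}} = \frac{-449 + 8 \left(-18\right) \left(5 - 18\right)}{314 + \frac{-9 - 7}{18 - 15}} = \frac{-449 + 8 \left(-18\right) \left(-13\right)}{314 + \frac{1}{3} \left(-16\right)} = \frac{-449 + 1872}{314 + \frac{1}{3} \left(-16\right)} = \frac{1423}{314 - \frac{16}{3}} = \frac{1423}{\frac{926}{3}} = 1423 \cdot \frac{3}{926} = \frac{4269}{926}$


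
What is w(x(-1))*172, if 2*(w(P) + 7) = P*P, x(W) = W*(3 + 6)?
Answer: 5762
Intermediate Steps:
x(W) = 9*W (x(W) = W*9 = 9*W)
w(P) = -7 + P²/2 (w(P) = -7 + (P*P)/2 = -7 + P²/2)
w(x(-1))*172 = (-7 + (9*(-1))²/2)*172 = (-7 + (½)*(-9)²)*172 = (-7 + (½)*81)*172 = (-7 + 81/2)*172 = (67/2)*172 = 5762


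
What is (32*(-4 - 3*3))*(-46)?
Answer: 19136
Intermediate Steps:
(32*(-4 - 3*3))*(-46) = (32*(-4 - 9))*(-46) = (32*(-13))*(-46) = -416*(-46) = 19136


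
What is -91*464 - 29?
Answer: -42253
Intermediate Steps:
-91*464 - 29 = -42224 - 29 = -42253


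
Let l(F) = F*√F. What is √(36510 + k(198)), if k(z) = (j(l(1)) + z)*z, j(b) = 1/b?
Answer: 2*√18978 ≈ 275.52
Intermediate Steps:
l(F) = F^(3/2)
k(z) = z*(1 + z) (k(z) = (1/(1^(3/2)) + z)*z = (1/1 + z)*z = (1 + z)*z = z*(1 + z))
√(36510 + k(198)) = √(36510 + 198*(1 + 198)) = √(36510 + 198*199) = √(36510 + 39402) = √75912 = 2*√18978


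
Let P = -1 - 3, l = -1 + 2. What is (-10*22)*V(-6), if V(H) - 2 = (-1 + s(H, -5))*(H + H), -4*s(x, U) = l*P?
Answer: -440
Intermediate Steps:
l = 1
P = -4
s(x, U) = 1 (s(x, U) = -(-4)/4 = -1/4*(-4) = 1)
V(H) = 2 (V(H) = 2 + (-1 + 1)*(H + H) = 2 + 0*(2*H) = 2 + 0 = 2)
(-10*22)*V(-6) = -10*22*2 = -220*2 = -440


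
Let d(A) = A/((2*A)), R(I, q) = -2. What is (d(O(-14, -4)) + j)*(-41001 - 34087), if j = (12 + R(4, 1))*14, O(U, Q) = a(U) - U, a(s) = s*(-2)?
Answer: -10549864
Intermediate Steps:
a(s) = -2*s
O(U, Q) = -3*U (O(U, Q) = -2*U - U = -3*U)
d(A) = ½ (d(A) = A*(1/(2*A)) = ½)
j = 140 (j = (12 - 2)*14 = 10*14 = 140)
(d(O(-14, -4)) + j)*(-41001 - 34087) = (½ + 140)*(-41001 - 34087) = (281/2)*(-75088) = -10549864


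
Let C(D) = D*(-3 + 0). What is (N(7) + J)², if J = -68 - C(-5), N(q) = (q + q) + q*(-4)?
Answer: 9409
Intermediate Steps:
C(D) = -3*D (C(D) = D*(-3) = -3*D)
N(q) = -2*q (N(q) = 2*q - 4*q = -2*q)
J = -83 (J = -68 - (-3)*(-5) = -68 - 1*15 = -68 - 15 = -83)
(N(7) + J)² = (-2*7 - 83)² = (-14 - 83)² = (-97)² = 9409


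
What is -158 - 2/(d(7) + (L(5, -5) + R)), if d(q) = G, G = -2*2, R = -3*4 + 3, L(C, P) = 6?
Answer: -1104/7 ≈ -157.71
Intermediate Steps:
R = -9 (R = -12 + 3 = -9)
G = -4
d(q) = -4
-158 - 2/(d(7) + (L(5, -5) + R)) = -158 - 2/(-4 + (6 - 9)) = -158 - 2/(-4 - 3) = -158 - 2/(-7) = -158 - ⅐*(-2) = -158 + 2/7 = -1104/7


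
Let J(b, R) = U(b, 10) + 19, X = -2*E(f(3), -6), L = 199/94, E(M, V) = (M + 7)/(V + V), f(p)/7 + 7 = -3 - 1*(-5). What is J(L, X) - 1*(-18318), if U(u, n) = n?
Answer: 18347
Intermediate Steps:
f(p) = -35 (f(p) = -49 + 7*(-3 - 1*(-5)) = -49 + 7*(-3 + 5) = -49 + 7*2 = -49 + 14 = -35)
E(M, V) = (7 + M)/(2*V) (E(M, V) = (7 + M)/((2*V)) = (7 + M)*(1/(2*V)) = (7 + M)/(2*V))
L = 199/94 (L = 199*(1/94) = 199/94 ≈ 2.1170)
X = -14/3 (X = -(7 - 35)/(-6) = -(-1)*(-28)/6 = -2*7/3 = -14/3 ≈ -4.6667)
J(b, R) = 29 (J(b, R) = 10 + 19 = 29)
J(L, X) - 1*(-18318) = 29 - 1*(-18318) = 29 + 18318 = 18347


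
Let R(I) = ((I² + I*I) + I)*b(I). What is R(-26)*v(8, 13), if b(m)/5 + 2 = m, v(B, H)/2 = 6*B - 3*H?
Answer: -3341520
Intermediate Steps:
v(B, H) = -6*H + 12*B (v(B, H) = 2*(6*B - 3*H) = 2*(-3*H + 6*B) = -6*H + 12*B)
b(m) = -10 + 5*m
R(I) = (-10 + 5*I)*(I + 2*I²) (R(I) = ((I² + I*I) + I)*(-10 + 5*I) = ((I² + I²) + I)*(-10 + 5*I) = (2*I² + I)*(-10 + 5*I) = (I + 2*I²)*(-10 + 5*I) = (-10 + 5*I)*(I + 2*I²))
R(-26)*v(8, 13) = (5*(-26)*(1 + 2*(-26))*(-2 - 26))*(-6*13 + 12*8) = (5*(-26)*(1 - 52)*(-28))*(-78 + 96) = (5*(-26)*(-51)*(-28))*18 = -185640*18 = -3341520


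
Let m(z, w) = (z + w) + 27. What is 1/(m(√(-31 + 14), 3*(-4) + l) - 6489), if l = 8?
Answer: -6466/41809173 - I*√17/41809173 ≈ -0.00015465 - 9.8617e-8*I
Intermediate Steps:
m(z, w) = 27 + w + z (m(z, w) = (w + z) + 27 = 27 + w + z)
1/(m(√(-31 + 14), 3*(-4) + l) - 6489) = 1/((27 + (3*(-4) + 8) + √(-31 + 14)) - 6489) = 1/((27 + (-12 + 8) + √(-17)) - 6489) = 1/((27 - 4 + I*√17) - 6489) = 1/((23 + I*√17) - 6489) = 1/(-6466 + I*√17)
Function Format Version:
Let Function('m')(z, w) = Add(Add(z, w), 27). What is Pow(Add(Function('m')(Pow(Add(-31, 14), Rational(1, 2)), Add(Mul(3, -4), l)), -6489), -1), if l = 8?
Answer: Add(Rational(-6466, 41809173), Mul(Rational(-1, 41809173), I, Pow(17, Rational(1, 2)))) ≈ Add(-0.00015465, Mul(-9.8617e-8, I))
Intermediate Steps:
Function('m')(z, w) = Add(27, w, z) (Function('m')(z, w) = Add(Add(w, z), 27) = Add(27, w, z))
Pow(Add(Function('m')(Pow(Add(-31, 14), Rational(1, 2)), Add(Mul(3, -4), l)), -6489), -1) = Pow(Add(Add(27, Add(Mul(3, -4), 8), Pow(Add(-31, 14), Rational(1, 2))), -6489), -1) = Pow(Add(Add(27, Add(-12, 8), Pow(-17, Rational(1, 2))), -6489), -1) = Pow(Add(Add(27, -4, Mul(I, Pow(17, Rational(1, 2)))), -6489), -1) = Pow(Add(Add(23, Mul(I, Pow(17, Rational(1, 2)))), -6489), -1) = Pow(Add(-6466, Mul(I, Pow(17, Rational(1, 2)))), -1)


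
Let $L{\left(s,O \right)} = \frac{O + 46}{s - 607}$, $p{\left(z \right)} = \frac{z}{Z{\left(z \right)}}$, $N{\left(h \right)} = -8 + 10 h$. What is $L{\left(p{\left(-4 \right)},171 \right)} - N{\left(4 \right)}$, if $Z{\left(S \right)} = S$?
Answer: $- \frac{19609}{606} \approx -32.358$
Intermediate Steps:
$p{\left(z \right)} = 1$ ($p{\left(z \right)} = \frac{z}{z} = 1$)
$L{\left(s,O \right)} = \frac{46 + O}{-607 + s}$
$L{\left(p{\left(-4 \right)},171 \right)} - N{\left(4 \right)} = \frac{46 + 171}{-607 + 1} - \left(-8 + 10 \cdot 4\right) = \frac{1}{-606} \cdot 217 - \left(-8 + 40\right) = \left(- \frac{1}{606}\right) 217 - 32 = - \frac{217}{606} - 32 = - \frac{19609}{606}$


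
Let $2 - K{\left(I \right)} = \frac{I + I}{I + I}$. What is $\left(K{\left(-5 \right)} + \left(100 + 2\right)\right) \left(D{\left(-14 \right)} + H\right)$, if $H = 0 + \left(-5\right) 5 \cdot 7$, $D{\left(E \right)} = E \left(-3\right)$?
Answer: $-13699$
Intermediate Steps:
$K{\left(I \right)} = 1$ ($K{\left(I \right)} = 2 - \frac{I + I}{I + I} = 2 - \frac{2 I}{2 I} = 2 - 2 I \frac{1}{2 I} = 2 - 1 = 1$)
$D{\left(E \right)} = - 3 E$
$H = -175$ ($H = 0 - 175 = -175$)
$\left(K{\left(-5 \right)} + \left(100 + 2\right)\right) \left(D{\left(-14 \right)} + H\right) = \left(1 + \left(100 + 2\right)\right) \left(\left(-3\right) \left(-14\right) - 175\right) = \left(1 + 102\right) \left(42 - 175\right) = 103 \left(-133\right) = -13699$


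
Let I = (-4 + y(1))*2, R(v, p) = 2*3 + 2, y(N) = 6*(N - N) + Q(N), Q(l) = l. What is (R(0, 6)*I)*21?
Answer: -1008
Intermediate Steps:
y(N) = N (y(N) = 6*(N - N) + N = 6*0 + N = 0 + N = N)
R(v, p) = 8 (R(v, p) = 6 + 2 = 8)
I = -6 (I = (-4 + 1)*2 = -3*2 = -6)
(R(0, 6)*I)*21 = (8*(-6))*21 = -48*21 = -1008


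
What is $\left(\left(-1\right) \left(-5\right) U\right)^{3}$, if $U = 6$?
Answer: $27000$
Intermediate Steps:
$\left(\left(-1\right) \left(-5\right) U\right)^{3} = \left(\left(-1\right) \left(-5\right) 6\right)^{3} = \left(5 \cdot 6\right)^{3} = 30^{3} = 27000$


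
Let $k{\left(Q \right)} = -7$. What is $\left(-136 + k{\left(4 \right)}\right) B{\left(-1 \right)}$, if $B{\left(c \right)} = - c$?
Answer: $-143$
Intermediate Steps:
$\left(-136 + k{\left(4 \right)}\right) B{\left(-1 \right)} = \left(-136 - 7\right) \left(\left(-1\right) \left(-1\right)\right) = \left(-143\right) 1 = -143$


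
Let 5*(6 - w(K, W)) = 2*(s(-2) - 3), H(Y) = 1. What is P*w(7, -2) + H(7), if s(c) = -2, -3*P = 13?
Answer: -101/3 ≈ -33.667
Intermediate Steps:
P = -13/3 (P = -⅓*13 = -13/3 ≈ -4.3333)
w(K, W) = 8 (w(K, W) = 6 - 2*(-2 - 3)/5 = 6 - 2*(-5)/5 = 6 - ⅕*(-10) = 6 + 2 = 8)
P*w(7, -2) + H(7) = -13/3*8 + 1 = -104/3 + 1 = -101/3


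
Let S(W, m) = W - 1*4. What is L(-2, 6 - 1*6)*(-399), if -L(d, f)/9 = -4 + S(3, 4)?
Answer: -17955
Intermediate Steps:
S(W, m) = -4 + W (S(W, m) = W - 4 = -4 + W)
L(d, f) = 45 (L(d, f) = -9*(-4 + (-4 + 3)) = -9*(-4 - 1) = -9*(-5) = 45)
L(-2, 6 - 1*6)*(-399) = 45*(-399) = -17955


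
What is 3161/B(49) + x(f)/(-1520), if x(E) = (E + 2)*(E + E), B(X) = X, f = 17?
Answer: 125607/1960 ≈ 64.085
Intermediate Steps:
x(E) = 2*E*(2 + E) (x(E) = (2 + E)*(2*E) = 2*E*(2 + E))
3161/B(49) + x(f)/(-1520) = 3161/49 + (2*17*(2 + 17))/(-1520) = 3161*(1/49) + (2*17*19)*(-1/1520) = 3161/49 + 646*(-1/1520) = 3161/49 - 17/40 = 125607/1960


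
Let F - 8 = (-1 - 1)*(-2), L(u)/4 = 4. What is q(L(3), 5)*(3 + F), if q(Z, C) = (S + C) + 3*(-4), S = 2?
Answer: -75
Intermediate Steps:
L(u) = 16 (L(u) = 4*4 = 16)
q(Z, C) = -10 + C (q(Z, C) = (2 + C) + 3*(-4) = (2 + C) - 12 = -10 + C)
F = 12 (F = 8 + (-1 - 1)*(-2) = 8 - 2*(-2) = 8 + 4 = 12)
q(L(3), 5)*(3 + F) = (-10 + 5)*(3 + 12) = -5*15 = -75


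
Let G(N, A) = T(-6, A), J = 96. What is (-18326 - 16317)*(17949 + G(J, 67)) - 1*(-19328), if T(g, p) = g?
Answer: -621580021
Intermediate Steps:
G(N, A) = -6
(-18326 - 16317)*(17949 + G(J, 67)) - 1*(-19328) = (-18326 - 16317)*(17949 - 6) - 1*(-19328) = -34643*17943 + 19328 = -621599349 + 19328 = -621580021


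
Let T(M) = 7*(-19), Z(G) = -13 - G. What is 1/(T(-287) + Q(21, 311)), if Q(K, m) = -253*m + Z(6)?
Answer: -1/78835 ≈ -1.2685e-5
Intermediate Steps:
Q(K, m) = -19 - 253*m (Q(K, m) = -253*m + (-13 - 1*6) = -253*m + (-13 - 6) = -253*m - 19 = -19 - 253*m)
T(M) = -133
1/(T(-287) + Q(21, 311)) = 1/(-133 + (-19 - 253*311)) = 1/(-133 + (-19 - 78683)) = 1/(-133 - 78702) = 1/(-78835) = -1/78835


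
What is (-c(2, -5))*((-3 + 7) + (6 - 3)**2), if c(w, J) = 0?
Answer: 0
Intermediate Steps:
(-c(2, -5))*((-3 + 7) + (6 - 3)**2) = (-1*0)*((-3 + 7) + (6 - 3)**2) = 0*(4 + 3**2) = 0*(4 + 9) = 0*13 = 0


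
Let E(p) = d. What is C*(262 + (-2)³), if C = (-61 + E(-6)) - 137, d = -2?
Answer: -50800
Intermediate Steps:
E(p) = -2
C = -200 (C = (-61 - 2) - 137 = -63 - 137 = -200)
C*(262 + (-2)³) = -200*(262 + (-2)³) = -200*(262 - 8) = -200*254 = -50800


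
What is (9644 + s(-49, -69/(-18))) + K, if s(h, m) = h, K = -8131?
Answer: 1464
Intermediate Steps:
(9644 + s(-49, -69/(-18))) + K = (9644 - 49) - 8131 = 9595 - 8131 = 1464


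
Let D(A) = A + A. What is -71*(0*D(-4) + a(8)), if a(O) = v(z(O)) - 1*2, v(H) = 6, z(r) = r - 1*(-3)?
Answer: -284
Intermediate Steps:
z(r) = 3 + r (z(r) = r + 3 = 3 + r)
a(O) = 4 (a(O) = 6 - 1*2 = 6 - 2 = 4)
D(A) = 2*A
-71*(0*D(-4) + a(8)) = -71*(0*(2*(-4)) + 4) = -71*(0*(-8) + 4) = -71*(0 + 4) = -71*4 = -284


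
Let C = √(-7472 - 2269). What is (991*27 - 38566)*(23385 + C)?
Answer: -276153465 - 11809*I*√9741 ≈ -2.7615e+8 - 1.1655e+6*I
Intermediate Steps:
C = I*√9741 (C = √(-9741) = I*√9741 ≈ 98.697*I)
(991*27 - 38566)*(23385 + C) = (991*27 - 38566)*(23385 + I*√9741) = (26757 - 38566)*(23385 + I*√9741) = -11809*(23385 + I*√9741) = -276153465 - 11809*I*√9741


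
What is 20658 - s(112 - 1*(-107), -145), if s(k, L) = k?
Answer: 20439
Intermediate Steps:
20658 - s(112 - 1*(-107), -145) = 20658 - (112 - 1*(-107)) = 20658 - (112 + 107) = 20658 - 1*219 = 20658 - 219 = 20439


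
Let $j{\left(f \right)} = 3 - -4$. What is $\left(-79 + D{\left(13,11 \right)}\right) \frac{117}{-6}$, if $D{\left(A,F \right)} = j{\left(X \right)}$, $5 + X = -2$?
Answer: $1404$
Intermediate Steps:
$X = -7$ ($X = -5 - 2 = -7$)
$j{\left(f \right)} = 7$ ($j{\left(f \right)} = 3 + 4 = 7$)
$D{\left(A,F \right)} = 7$
$\left(-79 + D{\left(13,11 \right)}\right) \frac{117}{-6} = \left(-79 + 7\right) \frac{117}{-6} = - 72 \cdot 117 \left(- \frac{1}{6}\right) = \left(-72\right) \left(- \frac{39}{2}\right) = 1404$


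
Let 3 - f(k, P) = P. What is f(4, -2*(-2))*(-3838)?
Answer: 3838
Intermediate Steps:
f(k, P) = 3 - P
f(4, -2*(-2))*(-3838) = (3 - (-2)*(-2))*(-3838) = (3 - 1*4)*(-3838) = (3 - 4)*(-3838) = -1*(-3838) = 3838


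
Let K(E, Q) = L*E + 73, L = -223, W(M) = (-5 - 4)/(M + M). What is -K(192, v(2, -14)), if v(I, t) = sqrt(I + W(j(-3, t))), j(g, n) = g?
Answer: 42743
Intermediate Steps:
W(M) = -9/(2*M) (W(M) = -9*1/(2*M) = -9/(2*M))
v(I, t) = sqrt(3/2 + I) (v(I, t) = sqrt(I - 9/2/(-3)) = sqrt(I - 9/2*(-1/3)) = sqrt(I + 3/2) = sqrt(3/2 + I))
K(E, Q) = 73 - 223*E (K(E, Q) = -223*E + 73 = 73 - 223*E)
-K(192, v(2, -14)) = -(73 - 223*192) = -(73 - 42816) = -1*(-42743) = 42743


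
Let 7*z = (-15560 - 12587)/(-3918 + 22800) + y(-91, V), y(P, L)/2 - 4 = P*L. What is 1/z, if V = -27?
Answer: 132174/92909057 ≈ 0.0014226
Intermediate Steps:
y(P, L) = 8 + 2*L*P (y(P, L) = 8 + 2*(P*L) = 8 + 2*(L*P) = 8 + 2*L*P)
z = 92909057/132174 (z = ((-15560 - 12587)/(-3918 + 22800) + (8 + 2*(-27)*(-91)))/7 = (-28147/18882 + (8 + 4914))/7 = (-28147*1/18882 + 4922)/7 = (-28147/18882 + 4922)/7 = (1/7)*(92909057/18882) = 92909057/132174 ≈ 702.93)
1/z = 1/(92909057/132174) = 132174/92909057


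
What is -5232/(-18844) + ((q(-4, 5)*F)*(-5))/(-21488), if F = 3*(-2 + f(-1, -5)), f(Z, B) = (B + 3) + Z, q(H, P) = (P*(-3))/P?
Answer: 29166279/101229968 ≈ 0.28812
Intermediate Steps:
q(H, P) = -3 (q(H, P) = (-3*P)/P = -3)
f(Z, B) = 3 + B + Z (f(Z, B) = (3 + B) + Z = 3 + B + Z)
F = -15 (F = 3*(-2 + (3 - 5 - 1)) = 3*(-2 - 3) = 3*(-5) = -15)
-5232/(-18844) + ((q(-4, 5)*F)*(-5))/(-21488) = -5232/(-18844) + (-3*(-15)*(-5))/(-21488) = -5232*(-1/18844) + (45*(-5))*(-1/21488) = 1308/4711 - 225*(-1/21488) = 1308/4711 + 225/21488 = 29166279/101229968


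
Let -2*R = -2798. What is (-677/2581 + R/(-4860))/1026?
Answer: -6901039/12869795160 ≈ -0.00053622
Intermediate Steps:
R = 1399 (R = -½*(-2798) = 1399)
(-677/2581 + R/(-4860))/1026 = (-677/2581 + 1399/(-4860))/1026 = (-677*1/2581 + 1399*(-1/4860))*(1/1026) = (-677/2581 - 1399/4860)*(1/1026) = -6901039/12543660*1/1026 = -6901039/12869795160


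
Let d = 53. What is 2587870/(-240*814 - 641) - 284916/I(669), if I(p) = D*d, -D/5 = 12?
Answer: 3967866193/51940265 ≈ 76.393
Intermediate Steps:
D = -60 (D = -5*12 = -60)
I(p) = -3180 (I(p) = -60*53 = -3180)
2587870/(-240*814 - 641) - 284916/I(669) = 2587870/(-240*814 - 641) - 284916/(-3180) = 2587870/(-195360 - 641) - 284916*(-1/3180) = 2587870/(-196001) + 23743/265 = 2587870*(-1/196001) + 23743/265 = -2587870/196001 + 23743/265 = 3967866193/51940265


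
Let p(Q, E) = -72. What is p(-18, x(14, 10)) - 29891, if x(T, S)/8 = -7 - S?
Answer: -29963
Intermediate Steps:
x(T, S) = -56 - 8*S (x(T, S) = 8*(-7 - S) = -56 - 8*S)
p(-18, x(14, 10)) - 29891 = -72 - 29891 = -29963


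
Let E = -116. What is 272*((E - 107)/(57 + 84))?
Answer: -60656/141 ≈ -430.18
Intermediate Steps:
272*((E - 107)/(57 + 84)) = 272*((-116 - 107)/(57 + 84)) = 272*(-223/141) = -60656/141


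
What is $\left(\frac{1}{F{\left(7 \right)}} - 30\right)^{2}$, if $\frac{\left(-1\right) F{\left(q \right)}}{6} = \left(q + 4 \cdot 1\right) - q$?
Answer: $\frac{519841}{576} \approx 902.5$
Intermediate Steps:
$F{\left(q \right)} = -24$ ($F{\left(q \right)} = - 6 \left(\left(q + 4 \cdot 1\right) - q\right) = - 6 \left(\left(q + 4\right) - q\right) = - 6 \left(\left(4 + q\right) - q\right) = \left(-6\right) 4 = -24$)
$\left(\frac{1}{F{\left(7 \right)}} - 30\right)^{2} = \left(\frac{1}{-24} - 30\right)^{2} = \left(- \frac{1}{24} - 30\right)^{2} = \left(- \frac{721}{24}\right)^{2} = \frac{519841}{576}$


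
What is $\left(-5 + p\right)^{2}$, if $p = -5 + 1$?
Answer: $81$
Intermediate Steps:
$p = -4$
$\left(-5 + p\right)^{2} = \left(-5 - 4\right)^{2} = \left(-9\right)^{2} = 81$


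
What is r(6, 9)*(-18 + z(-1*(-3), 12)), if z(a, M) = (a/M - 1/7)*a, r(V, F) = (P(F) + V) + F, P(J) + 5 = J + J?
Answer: -495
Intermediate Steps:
P(J) = -5 + 2*J (P(J) = -5 + (J + J) = -5 + 2*J)
r(V, F) = -5 + V + 3*F (r(V, F) = ((-5 + 2*F) + V) + F = (-5 + V + 2*F) + F = -5 + V + 3*F)
z(a, M) = a*(-1/7 + a/M) (z(a, M) = (a/M - 1*1/7)*a = (a/M - 1/7)*a = (-1/7 + a/M)*a = a*(-1/7 + a/M))
r(6, 9)*(-18 + z(-1*(-3), 12)) = (-5 + 6 + 3*9)*(-18 + (-(-1)*(-3)/7 + (-1*(-3))**2/12)) = (-5 + 6 + 27)*(-18 + (-1/7*3 + (1/12)*3**2)) = 28*(-18 + (-3/7 + (1/12)*9)) = 28*(-18 + (-3/7 + 3/4)) = 28*(-18 + 9/28) = 28*(-495/28) = -495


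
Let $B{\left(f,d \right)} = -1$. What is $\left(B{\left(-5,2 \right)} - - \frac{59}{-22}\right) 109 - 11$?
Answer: $- \frac{9071}{22} \approx -412.32$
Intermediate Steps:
$\left(B{\left(-5,2 \right)} - - \frac{59}{-22}\right) 109 - 11 = \left(-1 - - \frac{59}{-22}\right) 109 - 11 = \left(-1 - - \frac{59 \left(-1\right)}{22}\right) 109 - 11 = \left(-1 - \left(-1\right) \left(- \frac{59}{22}\right)\right) 109 - 11 = \left(-1 - \frac{59}{22}\right) 109 - 11 = \left(- \frac{81}{22}\right) 109 - 11 = - \frac{8829}{22} - 11 = - \frac{9071}{22}$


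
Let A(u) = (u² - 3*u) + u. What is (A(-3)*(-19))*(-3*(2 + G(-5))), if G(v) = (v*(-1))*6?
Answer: 27360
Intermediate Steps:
A(u) = u² - 2*u
G(v) = -6*v (G(v) = -v*6 = -6*v)
(A(-3)*(-19))*(-3*(2 + G(-5))) = (-3*(-2 - 3)*(-19))*(-3*(2 - 6*(-5))) = (-3*(-5)*(-19))*(-3*(2 + 30)) = (15*(-19))*(-3*32) = -285*(-96) = 27360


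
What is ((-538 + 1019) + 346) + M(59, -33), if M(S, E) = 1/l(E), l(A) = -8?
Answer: 6615/8 ≈ 826.88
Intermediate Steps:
M(S, E) = -⅛ (M(S, E) = 1/(-8) = -⅛)
((-538 + 1019) + 346) + M(59, -33) = ((-538 + 1019) + 346) - ⅛ = (481 + 346) - ⅛ = 827 - ⅛ = 6615/8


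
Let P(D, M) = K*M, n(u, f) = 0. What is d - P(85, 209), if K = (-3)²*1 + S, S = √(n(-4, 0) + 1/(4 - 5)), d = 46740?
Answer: 44859 - 209*I ≈ 44859.0 - 209.0*I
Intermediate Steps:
S = I (S = √(0 + 1/(4 - 5)) = √(0 + 1/(-1)) = √(0 - 1) = √(-1) = I ≈ 1.0*I)
K = 9 + I (K = (-3)²*1 + I = 9*1 + I = 9 + I ≈ 9.0 + 1.0*I)
P(D, M) = M*(9 + I) (P(D, M) = (9 + I)*M = M*(9 + I))
d - P(85, 209) = 46740 - 209*(9 + I) = 46740 - (1881 + 209*I) = 46740 + (-1881 - 209*I) = 44859 - 209*I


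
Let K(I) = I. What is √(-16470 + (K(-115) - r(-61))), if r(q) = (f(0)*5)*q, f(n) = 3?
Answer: I*√15670 ≈ 125.18*I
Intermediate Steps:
r(q) = 15*q (r(q) = (3*5)*q = 15*q)
√(-16470 + (K(-115) - r(-61))) = √(-16470 + (-115 - 15*(-61))) = √(-16470 + (-115 - 1*(-915))) = √(-16470 + (-115 + 915)) = √(-16470 + 800) = √(-15670) = I*√15670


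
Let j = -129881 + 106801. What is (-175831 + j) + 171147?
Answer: -27764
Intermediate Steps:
j = -23080
(-175831 + j) + 171147 = (-175831 - 23080) + 171147 = -198911 + 171147 = -27764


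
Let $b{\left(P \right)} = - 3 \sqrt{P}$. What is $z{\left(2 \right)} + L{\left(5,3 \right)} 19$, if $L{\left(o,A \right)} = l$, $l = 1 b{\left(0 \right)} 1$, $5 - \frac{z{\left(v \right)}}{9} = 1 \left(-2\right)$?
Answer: $63$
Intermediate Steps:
$z{\left(v \right)} = 63$ ($z{\left(v \right)} = 45 - 9 \cdot 1 \left(-2\right) = 45 - -18 = 45 + 18 = 63$)
$l = 0$ ($l = 1 \left(- 3 \sqrt{0}\right) 1 = 1 \left(\left(-3\right) 0\right) 1 = 1 \cdot 0 \cdot 1 = 0 \cdot 1 = 0$)
$L{\left(o,A \right)} = 0$
$z{\left(2 \right)} + L{\left(5,3 \right)} 19 = 63 + 0 \cdot 19 = 63 + 0 = 63$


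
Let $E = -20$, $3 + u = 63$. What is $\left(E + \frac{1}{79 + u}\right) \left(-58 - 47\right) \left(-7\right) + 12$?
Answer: $- \frac{2040897}{139} \approx -14683.0$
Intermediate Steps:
$u = 60$ ($u = -3 + 63 = 60$)
$\left(E + \frac{1}{79 + u}\right) \left(-58 - 47\right) \left(-7\right) + 12 = \left(-20 + \frac{1}{79 + 60}\right) \left(-58 - 47\right) \left(-7\right) + 12 = \left(-20 + \frac{1}{139}\right) \left(-105\right) \left(-7\right) + 12 = \left(- \frac{2779}{139}\right) \left(-105\right) \left(-7\right) + 12 = \frac{291795}{139} \left(-7\right) + 12 = - \frac{2042565}{139} + 12 = - \frac{2040897}{139}$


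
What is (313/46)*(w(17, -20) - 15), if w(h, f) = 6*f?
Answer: -42255/46 ≈ -918.59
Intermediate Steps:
(313/46)*(w(17, -20) - 15) = (313/46)*(6*(-20) - 15) = (313*(1/46))*(-120 - 15) = (313/46)*(-135) = -42255/46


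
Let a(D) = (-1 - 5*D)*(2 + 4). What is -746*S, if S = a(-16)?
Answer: -353604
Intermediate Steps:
a(D) = -6 - 30*D (a(D) = (-1 - 5*D)*6 = -6 - 30*D)
S = 474 (S = -6 - 30*(-16) = -6 + 480 = 474)
-746*S = -746*474 = -353604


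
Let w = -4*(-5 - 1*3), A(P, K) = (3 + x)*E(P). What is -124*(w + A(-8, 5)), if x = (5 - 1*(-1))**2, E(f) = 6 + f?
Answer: 5704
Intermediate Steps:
x = 36 (x = (5 + 1)**2 = 6**2 = 36)
A(P, K) = 234 + 39*P (A(P, K) = (3 + 36)*(6 + P) = 39*(6 + P) = 234 + 39*P)
w = 32 (w = -4*(-5 - 3) = -4*(-8) = 32)
-124*(w + A(-8, 5)) = -124*(32 + (234 + 39*(-8))) = -124*(32 + (234 - 312)) = -124*(32 - 78) = -124*(-46) = 5704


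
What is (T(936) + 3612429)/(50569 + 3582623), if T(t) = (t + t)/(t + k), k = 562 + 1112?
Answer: 523802309/526812840 ≈ 0.99429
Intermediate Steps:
k = 1674
T(t) = 2*t/(1674 + t) (T(t) = (t + t)/(t + 1674) = (2*t)/(1674 + t) = 2*t/(1674 + t))
(T(936) + 3612429)/(50569 + 3582623) = (2*936/(1674 + 936) + 3612429)/(50569 + 3582623) = (2*936/2610 + 3612429)/3633192 = (2*936*(1/2610) + 3612429)*(1/3633192) = (104/145 + 3612429)*(1/3633192) = (523802309/145)*(1/3633192) = 523802309/526812840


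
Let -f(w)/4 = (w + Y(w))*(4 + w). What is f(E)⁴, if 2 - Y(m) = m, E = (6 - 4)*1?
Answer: 5308416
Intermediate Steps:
E = 2 (E = 2*1 = 2)
Y(m) = 2 - m
f(w) = -32 - 8*w (f(w) = -4*(w + (2 - w))*(4 + w) = -8*(4 + w) = -4*(8 + 2*w) = -32 - 8*w)
f(E)⁴ = (-32 - 8*2)⁴ = (-32 - 16)⁴ = (-48)⁴ = 5308416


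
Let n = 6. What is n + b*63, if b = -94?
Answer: -5916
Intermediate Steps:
n + b*63 = 6 - 94*63 = 6 - 5922 = -5916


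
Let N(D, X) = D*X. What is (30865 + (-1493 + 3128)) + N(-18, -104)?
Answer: 34372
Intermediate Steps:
(30865 + (-1493 + 3128)) + N(-18, -104) = (30865 + (-1493 + 3128)) - 18*(-104) = (30865 + 1635) + 1872 = 32500 + 1872 = 34372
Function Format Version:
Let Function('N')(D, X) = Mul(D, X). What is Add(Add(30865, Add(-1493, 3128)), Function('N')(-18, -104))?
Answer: 34372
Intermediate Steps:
Add(Add(30865, Add(-1493, 3128)), Function('N')(-18, -104)) = Add(Add(30865, Add(-1493, 3128)), Mul(-18, -104)) = Add(Add(30865, 1635), 1872) = Add(32500, 1872) = 34372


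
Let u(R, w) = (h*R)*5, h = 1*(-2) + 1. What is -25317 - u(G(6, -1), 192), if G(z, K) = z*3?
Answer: -25227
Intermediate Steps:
h = -1 (h = -2 + 1 = -1)
G(z, K) = 3*z
u(R, w) = -5*R (u(R, w) = -R*5 = -5*R)
-25317 - u(G(6, -1), 192) = -25317 - (-5)*3*6 = -25317 - (-5)*18 = -25317 - 1*(-90) = -25317 + 90 = -25227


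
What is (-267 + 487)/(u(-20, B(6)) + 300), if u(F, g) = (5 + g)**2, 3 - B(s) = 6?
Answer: 55/76 ≈ 0.72368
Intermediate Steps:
B(s) = -3 (B(s) = 3 - 1*6 = 3 - 6 = -3)
(-267 + 487)/(u(-20, B(6)) + 300) = (-267 + 487)/((5 - 3)**2 + 300) = 220/(2**2 + 300) = 220/(4 + 300) = 220/304 = 220*(1/304) = 55/76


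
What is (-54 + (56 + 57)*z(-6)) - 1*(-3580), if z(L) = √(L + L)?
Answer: 3526 + 226*I*√3 ≈ 3526.0 + 391.44*I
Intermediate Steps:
z(L) = √2*√L (z(L) = √(2*L) = √2*√L)
(-54 + (56 + 57)*z(-6)) - 1*(-3580) = (-54 + (56 + 57)*(√2*√(-6))) - 1*(-3580) = (-54 + 113*(√2*(I*√6))) + 3580 = (-54 + 113*(2*I*√3)) + 3580 = (-54 + 226*I*√3) + 3580 = 3526 + 226*I*√3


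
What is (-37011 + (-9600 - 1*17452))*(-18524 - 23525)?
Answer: 2693785087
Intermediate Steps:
(-37011 + (-9600 - 1*17452))*(-18524 - 23525) = (-37011 + (-9600 - 17452))*(-42049) = (-37011 - 27052)*(-42049) = -64063*(-42049) = 2693785087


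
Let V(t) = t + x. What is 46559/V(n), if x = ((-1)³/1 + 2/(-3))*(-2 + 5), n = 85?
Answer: 46559/80 ≈ 581.99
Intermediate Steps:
x = -5 (x = (-1*1 + 2*(-⅓))*3 = (-1 - ⅔)*3 = -5/3*3 = -5)
V(t) = -5 + t (V(t) = t - 5 = -5 + t)
46559/V(n) = 46559/(-5 + 85) = 46559/80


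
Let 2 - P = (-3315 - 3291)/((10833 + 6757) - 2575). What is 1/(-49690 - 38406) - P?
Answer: -1075833357/440920480 ≈ -2.4400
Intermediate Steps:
P = 12212/5005 (P = 2 - (-3315 - 3291)/((10833 + 6757) - 2575) = 2 - (-6606)/(17590 - 2575) = 2 - (-6606)/15015 = 2 - 1*(-2202/5005) = 2 + 2202/5005 = 12212/5005 ≈ 2.4400)
1/(-49690 - 38406) - P = 1/(-49690 - 38406) - 1*12212/5005 = 1/(-88096) - 12212/5005 = -1/88096 - 12212/5005 = -1075833357/440920480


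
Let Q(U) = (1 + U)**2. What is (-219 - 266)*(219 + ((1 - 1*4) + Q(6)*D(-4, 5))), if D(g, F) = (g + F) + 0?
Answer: -128525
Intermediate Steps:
D(g, F) = F + g (D(g, F) = (F + g) + 0 = F + g)
(-219 - 266)*(219 + ((1 - 1*4) + Q(6)*D(-4, 5))) = (-219 - 266)*(219 + ((1 - 1*4) + (1 + 6)**2*(5 - 4))) = -485*(219 + ((1 - 4) + 7**2*1)) = -485*(219 + (-3 + 49*1)) = -485*(219 + (-3 + 49)) = -485*(219 + 46) = -485*265 = -128525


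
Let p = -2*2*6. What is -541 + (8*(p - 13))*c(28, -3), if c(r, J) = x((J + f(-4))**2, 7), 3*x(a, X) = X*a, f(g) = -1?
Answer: -34775/3 ≈ -11592.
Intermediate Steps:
p = -24 (p = -4*6 = -24)
x(a, X) = X*a/3 (x(a, X) = (X*a)/3 = X*a/3)
c(r, J) = 7*(-1 + J)**2/3 (c(r, J) = (1/3)*7*(J - 1)**2 = (1/3)*7*(-1 + J)**2 = 7*(-1 + J)**2/3)
-541 + (8*(p - 13))*c(28, -3) = -541 + (8*(-24 - 13))*(7*(-1 - 3)**2/3) = -541 + (8*(-37))*((7/3)*(-4)**2) = -541 - 2072*16/3 = -541 - 296*112/3 = -541 - 33152/3 = -34775/3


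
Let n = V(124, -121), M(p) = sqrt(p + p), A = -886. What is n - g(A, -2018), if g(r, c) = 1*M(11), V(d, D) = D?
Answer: -121 - sqrt(22) ≈ -125.69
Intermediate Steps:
M(p) = sqrt(2)*sqrt(p) (M(p) = sqrt(2*p) = sqrt(2)*sqrt(p))
g(r, c) = sqrt(22) (g(r, c) = 1*(sqrt(2)*sqrt(11)) = 1*sqrt(22) = sqrt(22))
n = -121
n - g(A, -2018) = -121 - sqrt(22)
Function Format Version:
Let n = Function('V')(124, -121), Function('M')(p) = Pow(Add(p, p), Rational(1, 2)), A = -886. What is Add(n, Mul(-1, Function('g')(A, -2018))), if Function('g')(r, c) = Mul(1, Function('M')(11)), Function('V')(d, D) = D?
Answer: Add(-121, Mul(-1, Pow(22, Rational(1, 2)))) ≈ -125.69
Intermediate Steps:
Function('M')(p) = Mul(Pow(2, Rational(1, 2)), Pow(p, Rational(1, 2))) (Function('M')(p) = Pow(Mul(2, p), Rational(1, 2)) = Mul(Pow(2, Rational(1, 2)), Pow(p, Rational(1, 2))))
Function('g')(r, c) = Pow(22, Rational(1, 2)) (Function('g')(r, c) = Mul(1, Mul(Pow(2, Rational(1, 2)), Pow(11, Rational(1, 2)))) = Mul(1, Pow(22, Rational(1, 2))) = Pow(22, Rational(1, 2)))
n = -121
Add(n, Mul(-1, Function('g')(A, -2018))) = Add(-121, Mul(-1, Pow(22, Rational(1, 2))))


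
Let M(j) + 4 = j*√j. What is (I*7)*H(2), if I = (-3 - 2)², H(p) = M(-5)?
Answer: -700 - 875*I*√5 ≈ -700.0 - 1956.6*I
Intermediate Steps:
M(j) = -4 + j^(3/2) (M(j) = -4 + j*√j = -4 + j^(3/2))
H(p) = -4 - 5*I*√5 (H(p) = -4 + (-5)^(3/2) = -4 - 5*I*√5)
I = 25 (I = (-5)² = 25)
(I*7)*H(2) = (25*7)*(-4 - 5*I*√5) = 175*(-4 - 5*I*√5) = -700 - 875*I*√5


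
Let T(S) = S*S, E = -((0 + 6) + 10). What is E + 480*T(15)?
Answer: 107984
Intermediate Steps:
E = -16 (E = -(6 + 10) = -1*16 = -16)
T(S) = S²
E + 480*T(15) = -16 + 480*15² = -16 + 480*225 = -16 + 108000 = 107984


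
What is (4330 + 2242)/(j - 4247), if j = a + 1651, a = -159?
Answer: -6572/2755 ≈ -2.3855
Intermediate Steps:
j = 1492 (j = -159 + 1651 = 1492)
(4330 + 2242)/(j - 4247) = (4330 + 2242)/(1492 - 4247) = 6572/(-2755) = 6572*(-1/2755) = -6572/2755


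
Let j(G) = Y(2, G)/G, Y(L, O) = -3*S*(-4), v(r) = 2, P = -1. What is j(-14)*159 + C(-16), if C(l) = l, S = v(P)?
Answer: -2020/7 ≈ -288.57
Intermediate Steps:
S = 2
Y(L, O) = 24 (Y(L, O) = -3*2*(-4) = -6*(-4) = 24)
j(G) = 24/G
j(-14)*159 + C(-16) = (24/(-14))*159 - 16 = (24*(-1/14))*159 - 16 = -12/7*159 - 16 = -1908/7 - 16 = -2020/7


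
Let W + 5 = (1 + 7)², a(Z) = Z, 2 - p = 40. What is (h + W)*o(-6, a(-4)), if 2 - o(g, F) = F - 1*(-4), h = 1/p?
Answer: 2241/19 ≈ 117.95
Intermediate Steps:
p = -38 (p = 2 - 1*40 = 2 - 40 = -38)
W = 59 (W = -5 + (1 + 7)² = -5 + 8² = -5 + 64 = 59)
h = -1/38 (h = 1/(-38) = -1/38 ≈ -0.026316)
o(g, F) = -2 - F (o(g, F) = 2 - (F - 1*(-4)) = 2 - (F + 4) = 2 - (4 + F) = 2 + (-4 - F) = -2 - F)
(h + W)*o(-6, a(-4)) = (-1/38 + 59)*(-2 - 1*(-4)) = 2241*(-2 + 4)/38 = (2241/38)*2 = 2241/19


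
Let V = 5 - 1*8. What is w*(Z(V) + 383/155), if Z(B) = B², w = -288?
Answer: -512064/155 ≈ -3303.6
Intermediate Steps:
V = -3 (V = 5 - 8 = -3)
w*(Z(V) + 383/155) = -288*((-3)² + 383/155) = -288*(9 + 383*(1/155)) = -288*(9 + 383/155) = -288*1778/155 = -512064/155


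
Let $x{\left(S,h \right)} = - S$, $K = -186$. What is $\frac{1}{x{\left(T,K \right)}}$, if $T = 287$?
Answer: $- \frac{1}{287} \approx -0.0034843$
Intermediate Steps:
$\frac{1}{x{\left(T,K \right)}} = \frac{1}{\left(-1\right) 287} = \frac{1}{-287} = - \frac{1}{287}$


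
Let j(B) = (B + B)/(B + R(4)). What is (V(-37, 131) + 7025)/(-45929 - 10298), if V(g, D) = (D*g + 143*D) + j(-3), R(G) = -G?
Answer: -146383/393589 ≈ -0.37192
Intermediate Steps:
j(B) = 2*B/(-4 + B) (j(B) = (B + B)/(B - 1*4) = (2*B)/(B - 4) = (2*B)/(-4 + B) = 2*B/(-4 + B))
V(g, D) = 6/7 + 143*D + D*g (V(g, D) = (D*g + 143*D) + 2*(-3)/(-4 - 3) = (143*D + D*g) + 2*(-3)/(-7) = (143*D + D*g) + 2*(-3)*(-⅐) = (143*D + D*g) + 6/7 = 6/7 + 143*D + D*g)
(V(-37, 131) + 7025)/(-45929 - 10298) = ((6/7 + 143*131 + 131*(-37)) + 7025)/(-45929 - 10298) = ((6/7 + 18733 - 4847) + 7025)/(-56227) = (97208/7 + 7025)*(-1/56227) = (146383/7)*(-1/56227) = -146383/393589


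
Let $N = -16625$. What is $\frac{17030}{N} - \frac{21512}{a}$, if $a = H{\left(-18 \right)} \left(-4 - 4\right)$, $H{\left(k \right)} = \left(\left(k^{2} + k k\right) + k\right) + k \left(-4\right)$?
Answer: $\frac{6549913}{2334150} \approx 2.8061$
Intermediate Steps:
$H{\left(k \right)} = - 3 k + 2 k^{2}$ ($H{\left(k \right)} = \left(\left(k^{2} + k^{2}\right) + k\right) - 4 k = \left(2 k^{2} + k\right) - 4 k = \left(k + 2 k^{2}\right) - 4 k = - 3 k + 2 k^{2}$)
$a = -5616$ ($a = - 18 \left(-3 + 2 \left(-18\right)\right) \left(-4 - 4\right) = - 18 \left(-3 - 36\right) \left(-4 - 4\right) = \left(-18\right) \left(-39\right) \left(-8\right) = 702 \left(-8\right) = -5616$)
$\frac{17030}{N} - \frac{21512}{a} = \frac{17030}{-16625} - \frac{21512}{-5616} = 17030 \left(- \frac{1}{16625}\right) - - \frac{2689}{702} = - \frac{3406}{3325} + \frac{2689}{702} = \frac{6549913}{2334150}$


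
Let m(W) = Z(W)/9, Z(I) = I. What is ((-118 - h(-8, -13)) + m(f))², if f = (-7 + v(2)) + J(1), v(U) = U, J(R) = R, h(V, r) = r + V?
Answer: 769129/81 ≈ 9495.4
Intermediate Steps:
h(V, r) = V + r
f = -4 (f = (-7 + 2) + 1 = -5 + 1 = -4)
m(W) = W/9
((-118 - h(-8, -13)) + m(f))² = ((-118 - (-8 - 13)) + (⅑)*(-4))² = ((-118 - 1*(-21)) - 4/9)² = ((-118 + 21) - 4/9)² = (-97 - 4/9)² = (-877/9)² = 769129/81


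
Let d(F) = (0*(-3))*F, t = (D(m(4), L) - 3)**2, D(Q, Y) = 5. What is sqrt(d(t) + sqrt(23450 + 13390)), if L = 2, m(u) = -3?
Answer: 2**(3/4)*4605**(1/4) ≈ 13.854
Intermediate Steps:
t = 4 (t = (5 - 3)**2 = 2**2 = 4)
d(F) = 0 (d(F) = 0*F = 0)
sqrt(d(t) + sqrt(23450 + 13390)) = sqrt(0 + sqrt(23450 + 13390)) = sqrt(0 + sqrt(36840)) = sqrt(0 + 2*sqrt(9210)) = sqrt(2*sqrt(9210)) = 2**(3/4)*4605**(1/4)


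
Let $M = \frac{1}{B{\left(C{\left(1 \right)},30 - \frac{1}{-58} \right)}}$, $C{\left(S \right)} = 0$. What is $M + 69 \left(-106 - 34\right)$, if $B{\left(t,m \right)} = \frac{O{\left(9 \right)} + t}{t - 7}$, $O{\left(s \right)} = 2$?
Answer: $- \frac{19327}{2} \approx -9663.5$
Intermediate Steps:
$B{\left(t,m \right)} = \frac{2 + t}{-7 + t}$ ($B{\left(t,m \right)} = \frac{2 + t}{t - 7} = \frac{2 + t}{-7 + t}$)
$M = - \frac{7}{2}$ ($M = \frac{1}{\frac{1}{-7 + 0} \left(2 + 0\right)} = \frac{1}{\frac{1}{-7} \cdot 2} = \frac{1}{\left(- \frac{1}{7}\right) 2} = \frac{1}{- \frac{2}{7}} = - \frac{7}{2} \approx -3.5$)
$M + 69 \left(-106 - 34\right) = - \frac{7}{2} + 69 \left(-106 - 34\right) = - \frac{7}{2} + 69 \left(-140\right) = - \frac{7}{2} - 9660 = - \frac{19327}{2}$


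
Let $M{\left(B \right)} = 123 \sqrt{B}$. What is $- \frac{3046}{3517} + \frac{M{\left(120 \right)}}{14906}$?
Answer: $- \frac{3046}{3517} + \frac{123 \sqrt{30}}{7453} \approx -0.77569$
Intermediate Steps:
$- \frac{3046}{3517} + \frac{M{\left(120 \right)}}{14906} = - \frac{3046}{3517} + \frac{123 \sqrt{120}}{14906} = \left(-3046\right) \frac{1}{3517} + 123 \cdot 2 \sqrt{30} \cdot \frac{1}{14906} = - \frac{3046}{3517} + 246 \sqrt{30} \cdot \frac{1}{14906} = - \frac{3046}{3517} + \frac{123 \sqrt{30}}{7453}$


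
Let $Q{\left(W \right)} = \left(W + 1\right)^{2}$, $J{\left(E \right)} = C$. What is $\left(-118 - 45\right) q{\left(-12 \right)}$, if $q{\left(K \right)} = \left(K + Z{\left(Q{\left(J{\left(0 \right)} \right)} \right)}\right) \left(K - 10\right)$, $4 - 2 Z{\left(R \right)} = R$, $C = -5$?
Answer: $-64548$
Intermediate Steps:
$J{\left(E \right)} = -5$
$Q{\left(W \right)} = \left(1 + W\right)^{2}$
$Z{\left(R \right)} = 2 - \frac{R}{2}$
$q{\left(K \right)} = \left(-10 + K\right) \left(-6 + K\right)$ ($q{\left(K \right)} = \left(K + \left(2 - \frac{\left(1 - 5\right)^{2}}{2}\right)\right) \left(K - 10\right) = \left(K + \left(2 - \frac{\left(-4\right)^{2}}{2}\right)\right) \left(-10 + K\right) = \left(K + \left(2 - 8\right)\right) \left(-10 + K\right) = \left(K - 6\right) \left(-10 + K\right) = \left(-6 + K\right) \left(-10 + K\right) = \left(-10 + K\right) \left(-6 + K\right)$)
$\left(-118 - 45\right) q{\left(-12 \right)} = \left(-118 - 45\right) \left(60 + \left(-12\right)^{2} - -192\right) = - 163 \left(60 + 144 + 192\right) = \left(-163\right) 396 = -64548$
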